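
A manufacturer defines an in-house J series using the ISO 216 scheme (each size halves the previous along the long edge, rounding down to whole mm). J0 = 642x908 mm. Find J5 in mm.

113 × 160 mm

J1: ⌊908/2⌋ × 642 = 454 × 642 mm
J2: ⌊642/2⌋ × 454 = 321 × 454 mm
J3: ⌊454/2⌋ × 321 = 227 × 321 mm
J4: ⌊321/2⌋ × 227 = 160 × 227 mm
J5: ⌊227/2⌋ × 160 = 113 × 160 mm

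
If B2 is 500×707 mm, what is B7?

B3: ⌊707/2⌋ × 500 = 353 × 500 mm
B4: ⌊500/2⌋ × 353 = 250 × 353 mm
B5: ⌊353/2⌋ × 250 = 176 × 250 mm
B6: ⌊250/2⌋ × 176 = 125 × 176 mm
B7: ⌊176/2⌋ × 125 = 88 × 125 mm

88 × 125 mm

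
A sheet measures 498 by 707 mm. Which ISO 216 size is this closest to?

Aspect ratio 707/498 ≈ 1.420 — close to the ISO √2 ≈ 1.414.
In the B-series (B0 = 1000 × 1414 mm): B2 = 500 × 707 mm.
Off by 2 mm total — nearest standard size.

B2 (500 × 707 mm)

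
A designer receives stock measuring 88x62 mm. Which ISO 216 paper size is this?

B8 (62 × 88 mm)

Aspect ratio 88/62 ≈ 1.419 — close to the ISO √2 ≈ 1.414.
In the B-series (B0 = 1000 × 1414 mm): B8 = 62 × 88 mm.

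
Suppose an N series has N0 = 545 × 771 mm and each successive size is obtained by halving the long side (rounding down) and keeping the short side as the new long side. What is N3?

192 × 272 mm

N1 = 385 × 545 mm (from N0 by 1 halving).
N2: ⌊545/2⌋ × 385 = 272 × 385 mm
N3: ⌊385/2⌋ × 272 = 192 × 272 mm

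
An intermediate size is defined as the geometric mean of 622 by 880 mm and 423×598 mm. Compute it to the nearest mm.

Short side: √(622 · 423) = √263106 ≈ 512.9 → 513 mm
Long side: √(880 · 598) = √526240 ≈ 725.4 → 725 mm

513 × 725 mm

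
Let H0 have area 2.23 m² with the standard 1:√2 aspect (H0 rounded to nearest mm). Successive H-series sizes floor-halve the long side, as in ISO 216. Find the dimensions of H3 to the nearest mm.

Let H0's short side be w mm. w · w√2 = 2.23 m² = 2,230,000 mm², so w ≈ 1255.7 mm and w√2 ≈ 1775.9 mm → H0 = 1256 × 1776 mm.
H1: ⌊1776/2⌋ × 1256 = 888 × 1256 mm
H2: ⌊1256/2⌋ × 888 = 628 × 888 mm
H3: ⌊888/2⌋ × 628 = 444 × 628 mm

444 × 628 mm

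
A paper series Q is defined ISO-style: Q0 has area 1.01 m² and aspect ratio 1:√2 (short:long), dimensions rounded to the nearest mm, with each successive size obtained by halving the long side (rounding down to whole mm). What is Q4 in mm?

211 × 298 mm

Let Q0's short side be w mm. w · w√2 = 1.01 m² = 1,010,000 mm², so w ≈ 845.1 mm and w√2 ≈ 1195.1 mm → Q0 = 845 × 1195 mm.
Q1: ⌊1195/2⌋ × 845 = 597 × 845 mm
Q2: ⌊845/2⌋ × 597 = 422 × 597 mm
Q3: ⌊597/2⌋ × 422 = 298 × 422 mm
Q4: ⌊422/2⌋ × 298 = 211 × 298 mm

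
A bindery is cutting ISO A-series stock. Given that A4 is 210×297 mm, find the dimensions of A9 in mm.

A5: ⌊297/2⌋ × 210 = 148 × 210 mm
A6: ⌊210/2⌋ × 148 = 105 × 148 mm
A7: ⌊148/2⌋ × 105 = 74 × 105 mm
A8: ⌊105/2⌋ × 74 = 52 × 74 mm
A9: ⌊74/2⌋ × 52 = 37 × 52 mm

37 × 52 mm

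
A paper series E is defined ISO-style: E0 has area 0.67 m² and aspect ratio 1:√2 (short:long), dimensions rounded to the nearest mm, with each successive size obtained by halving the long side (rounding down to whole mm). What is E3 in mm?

Let E0's short side be w mm. w · w√2 = 0.67 m² = 670,000 mm², so w ≈ 688.3 mm and w√2 ≈ 973.4 mm → E0 = 688 × 973 mm.
E1: ⌊973/2⌋ × 688 = 486 × 688 mm
E2: ⌊688/2⌋ × 486 = 344 × 486 mm
E3: ⌊486/2⌋ × 344 = 243 × 344 mm

243 × 344 mm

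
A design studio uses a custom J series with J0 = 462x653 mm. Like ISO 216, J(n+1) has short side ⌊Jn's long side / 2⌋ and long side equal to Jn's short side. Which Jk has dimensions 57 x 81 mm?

J6

J0: 462 × 653 mm
J1: 326 × 462 mm
J2: 231 × 326 mm
J3: 163 × 231 mm
J4: 115 × 163 mm
J5: 81 × 115 mm
J6: 57 × 81 mm
J7: 40 × 57 mm
→ matches J6.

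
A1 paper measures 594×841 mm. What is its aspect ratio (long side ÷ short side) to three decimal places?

841 / 594 = 1.416
ISO 216 targets √2 ≈ 1.414; the +0.002 deviation is from mm rounding.

1.416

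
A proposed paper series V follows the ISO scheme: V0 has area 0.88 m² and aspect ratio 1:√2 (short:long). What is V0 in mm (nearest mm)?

789 × 1116 mm

Let the short side be w mm. Then w · w√2 = 0.88 m² = 880,000 mm².
w² = 880,000/√2, so w ≈ 788.8 mm; long side = w√2 ≈ 1115.6 mm.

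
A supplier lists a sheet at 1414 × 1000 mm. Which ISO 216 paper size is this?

Aspect ratio 1414/1000 ≈ 1.414 — close to the ISO √2 ≈ 1.414.
In the B-series (B0 = 1000 × 1414 mm): B0 = 1000 × 1414 mm.

B0 (1000 × 1414 mm)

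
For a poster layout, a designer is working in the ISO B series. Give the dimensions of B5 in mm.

B0 = 1000 × 1414 mm (B0 has a 1000 mm short side, aspect 1:√2).
B1: ⌊1414/2⌋ × 1000 = 707 × 1000 mm
B2: ⌊1000/2⌋ × 707 = 500 × 707 mm
B3: ⌊707/2⌋ × 500 = 353 × 500 mm
B4: ⌊500/2⌋ × 353 = 250 × 353 mm
B5: ⌊353/2⌋ × 250 = 176 × 250 mm

176 × 250 mm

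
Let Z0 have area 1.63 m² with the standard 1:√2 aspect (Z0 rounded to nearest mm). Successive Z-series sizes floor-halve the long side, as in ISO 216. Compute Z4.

Let Z0's short side be w mm. w · w√2 = 1.63 m² = 1,630,000 mm², so w ≈ 1073.6 mm and w√2 ≈ 1518.3 mm → Z0 = 1074 × 1518 mm.
Z1: ⌊1518/2⌋ × 1074 = 759 × 1074 mm
Z2: ⌊1074/2⌋ × 759 = 537 × 759 mm
Z3: ⌊759/2⌋ × 537 = 379 × 537 mm
Z4: ⌊537/2⌋ × 379 = 268 × 379 mm

268 × 379 mm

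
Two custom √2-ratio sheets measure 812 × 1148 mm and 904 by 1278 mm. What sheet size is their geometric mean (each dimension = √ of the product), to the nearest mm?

Short side: √(812 · 904) = √734048 ≈ 856.8 → 857 mm
Long side: √(1148 · 1278) = √1467144 ≈ 1211.3 → 1211 mm

857 × 1211 mm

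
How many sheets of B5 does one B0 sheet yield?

B0 = 1000 × 1414 mm; B5 = 176 × 250 mm.
Each halving step doubles the count; 5 steps from B0 to B5.
2^5 = 32.

32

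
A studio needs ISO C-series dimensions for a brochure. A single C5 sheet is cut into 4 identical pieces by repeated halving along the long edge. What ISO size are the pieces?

C7

4 = 2^2, so 2 halving steps.
C5 → C6 → … → C7 after 2 steps.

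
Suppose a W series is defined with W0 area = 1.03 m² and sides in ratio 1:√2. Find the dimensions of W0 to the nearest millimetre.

853 × 1207 mm

Let the short side be w mm. Then w · w√2 = 1.03 m² = 1,030,000 mm².
w² = 1,030,000/√2, so w ≈ 853.4 mm; long side = w√2 ≈ 1206.9 mm.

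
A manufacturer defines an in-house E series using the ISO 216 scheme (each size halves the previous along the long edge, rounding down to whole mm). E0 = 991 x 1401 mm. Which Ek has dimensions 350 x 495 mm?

E0: 991 × 1401 mm
E1: 700 × 991 mm
E2: 495 × 700 mm
E3: 350 × 495 mm
E4: 247 × 350 mm
→ matches E3.

E3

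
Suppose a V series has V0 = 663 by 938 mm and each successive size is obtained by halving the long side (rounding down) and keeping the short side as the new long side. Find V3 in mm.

234 × 331 mm

V1 = 469 × 663 mm (from V0 by 1 halving).
V2: ⌊663/2⌋ × 469 = 331 × 469 mm
V3: ⌊469/2⌋ × 331 = 234 × 331 mm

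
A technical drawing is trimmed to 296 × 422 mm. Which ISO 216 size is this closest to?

Aspect ratio 422/296 ≈ 1.426 — close to the ISO √2 ≈ 1.414.
In the A-series (A0 area = 1 m²): A3 = 297 × 420 mm.
Off by 3 mm total — nearest standard size.

A3 (297 × 420 mm)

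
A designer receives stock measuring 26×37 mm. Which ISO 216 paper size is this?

A10 (26 × 37 mm)

Aspect ratio 37/26 ≈ 1.423 — close to the ISO √2 ≈ 1.414.
In the A-series (A0 area = 1 m²): A10 = 26 × 37 mm.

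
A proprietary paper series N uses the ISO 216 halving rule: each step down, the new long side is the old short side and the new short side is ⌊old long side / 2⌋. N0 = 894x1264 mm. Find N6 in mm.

N1 = 632 × 894 mm (from N0 by 1 halving).
N2: ⌊894/2⌋ × 632 = 447 × 632 mm
N3: ⌊632/2⌋ × 447 = 316 × 447 mm
N4: ⌊447/2⌋ × 316 = 223 × 316 mm
N5: ⌊316/2⌋ × 223 = 158 × 223 mm
N6: ⌊223/2⌋ × 158 = 111 × 158 mm

111 × 158 mm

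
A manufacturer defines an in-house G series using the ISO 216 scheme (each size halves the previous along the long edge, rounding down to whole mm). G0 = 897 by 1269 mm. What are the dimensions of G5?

158 × 224 mm

G1 = 634 × 897 mm (from G0 by 1 halving).
G2: ⌊897/2⌋ × 634 = 448 × 634 mm
G3: ⌊634/2⌋ × 448 = 317 × 448 mm
G4: ⌊448/2⌋ × 317 = 224 × 317 mm
G5: ⌊317/2⌋ × 224 = 158 × 224 mm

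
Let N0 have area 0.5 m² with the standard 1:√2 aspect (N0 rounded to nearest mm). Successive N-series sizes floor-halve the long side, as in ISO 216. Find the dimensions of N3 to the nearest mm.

210 × 297 mm

Let N0's short side be w mm. w · w√2 = 0.5 m² = 500,000 mm², so w ≈ 594.6 mm and w√2 ≈ 840.9 mm → N0 = 595 × 841 mm.
N1: ⌊841/2⌋ × 595 = 420 × 595 mm
N2: ⌊595/2⌋ × 420 = 297 × 420 mm
N3: ⌊420/2⌋ × 297 = 210 × 297 mm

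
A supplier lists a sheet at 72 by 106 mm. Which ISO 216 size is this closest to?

A7 (74 × 105 mm)

Aspect ratio 106/72 ≈ 1.472 (ISO target is √2 ≈ 1.414).
In the A-series (A0 area = 1 m²): A7 = 74 × 105 mm.
Off by 3 mm total — nearest standard size.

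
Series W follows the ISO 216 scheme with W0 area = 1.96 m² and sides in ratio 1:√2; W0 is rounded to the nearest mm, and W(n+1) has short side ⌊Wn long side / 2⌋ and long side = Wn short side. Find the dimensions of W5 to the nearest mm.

Let W0's short side be w mm. w · w√2 = 1.96 m² = 1,960,000 mm², so w ≈ 1177.3 mm and w√2 ≈ 1664.9 mm → W0 = 1177 × 1665 mm.
W1: ⌊1665/2⌋ × 1177 = 832 × 1177 mm
W2: ⌊1177/2⌋ × 832 = 588 × 832 mm
W3: ⌊832/2⌋ × 588 = 416 × 588 mm
W4: ⌊588/2⌋ × 416 = 294 × 416 mm
W5: ⌊416/2⌋ × 294 = 208 × 294 mm

208 × 294 mm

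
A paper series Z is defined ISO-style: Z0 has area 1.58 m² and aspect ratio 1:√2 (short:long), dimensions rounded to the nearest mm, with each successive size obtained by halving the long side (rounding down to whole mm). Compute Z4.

264 × 373 mm

Let Z0's short side be w mm. w · w√2 = 1.58 m² = 1,580,000 mm², so w ≈ 1057.0 mm and w√2 ≈ 1494.8 mm → Z0 = 1057 × 1495 mm.
Z1: ⌊1495/2⌋ × 1057 = 747 × 1057 mm
Z2: ⌊1057/2⌋ × 747 = 528 × 747 mm
Z3: ⌊747/2⌋ × 528 = 373 × 528 mm
Z4: ⌊528/2⌋ × 373 = 264 × 373 mm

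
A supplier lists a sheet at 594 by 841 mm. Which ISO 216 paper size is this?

Aspect ratio 841/594 ≈ 1.416 — close to the ISO √2 ≈ 1.414.
In the A-series (A0 area = 1 m²): A1 = 594 × 841 mm.

A1 (594 × 841 mm)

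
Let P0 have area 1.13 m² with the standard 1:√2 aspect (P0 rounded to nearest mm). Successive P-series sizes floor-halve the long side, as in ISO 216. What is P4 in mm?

Let P0's short side be w mm. w · w√2 = 1.13 m² = 1,130,000 mm², so w ≈ 893.9 mm and w√2 ≈ 1264.1 mm → P0 = 894 × 1264 mm.
P1: ⌊1264/2⌋ × 894 = 632 × 894 mm
P2: ⌊894/2⌋ × 632 = 447 × 632 mm
P3: ⌊632/2⌋ × 447 = 316 × 447 mm
P4: ⌊447/2⌋ × 316 = 223 × 316 mm

223 × 316 mm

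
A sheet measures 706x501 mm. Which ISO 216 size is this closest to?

B2 (500 × 707 mm)

Aspect ratio 706/501 ≈ 1.409 — close to the ISO √2 ≈ 1.414.
In the B-series (B0 = 1000 × 1414 mm): B2 = 500 × 707 mm.
Off by 2 mm total — nearest standard size.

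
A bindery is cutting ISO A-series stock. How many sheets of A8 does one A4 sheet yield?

Each ISO step halves the sheet: 1 × A4 → 2 × A5 → 4 × A6 → 8 × A7 → …
From A4 to A8 is 4 halving steps: 2^4 = 16.

16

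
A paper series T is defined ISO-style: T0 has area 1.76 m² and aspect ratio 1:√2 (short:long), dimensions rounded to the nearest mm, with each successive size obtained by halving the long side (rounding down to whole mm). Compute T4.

Let T0's short side be w mm. w · w√2 = 1.76 m² = 1,760,000 mm², so w ≈ 1115.6 mm and w√2 ≈ 1577.7 mm → T0 = 1116 × 1578 mm.
T1: ⌊1578/2⌋ × 1116 = 789 × 1116 mm
T2: ⌊1116/2⌋ × 789 = 558 × 789 mm
T3: ⌊789/2⌋ × 558 = 394 × 558 mm
T4: ⌊558/2⌋ × 394 = 279 × 394 mm

279 × 394 mm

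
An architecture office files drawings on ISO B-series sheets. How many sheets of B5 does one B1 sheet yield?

16

Each ISO step halves the sheet: 1 × B1 → 2 × B2 → 4 × B3 → 8 × B4 → …
From B1 to B5 is 4 halving steps: 2^4 = 16.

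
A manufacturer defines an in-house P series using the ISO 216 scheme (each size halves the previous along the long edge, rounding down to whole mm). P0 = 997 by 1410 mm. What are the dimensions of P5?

176 × 249 mm

P1: ⌊1410/2⌋ × 997 = 705 × 997 mm
P2: ⌊997/2⌋ × 705 = 498 × 705 mm
P3: ⌊705/2⌋ × 498 = 352 × 498 mm
P4: ⌊498/2⌋ × 352 = 249 × 352 mm
P5: ⌊352/2⌋ × 249 = 176 × 249 mm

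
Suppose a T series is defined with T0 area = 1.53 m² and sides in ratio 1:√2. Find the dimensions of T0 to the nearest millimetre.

Let the short side be w mm. Then w · w√2 = 1.53 m² = 1,530,000 mm².
w² = 1,530,000/√2, so w ≈ 1040.1 mm; long side = w√2 ≈ 1471.0 mm.

1040 × 1471 mm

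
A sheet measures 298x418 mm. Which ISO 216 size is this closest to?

A3 (297 × 420 mm)

Aspect ratio 418/298 ≈ 1.403 — close to the ISO √2 ≈ 1.414.
In the A-series (A0 area = 1 m²): A3 = 297 × 420 mm.
Off by 3 mm total — nearest standard size.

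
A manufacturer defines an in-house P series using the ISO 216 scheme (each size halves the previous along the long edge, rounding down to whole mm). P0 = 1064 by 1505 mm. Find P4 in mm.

P1: ⌊1505/2⌋ × 1064 = 752 × 1064 mm
P2: ⌊1064/2⌋ × 752 = 532 × 752 mm
P3: ⌊752/2⌋ × 532 = 376 × 532 mm
P4: ⌊532/2⌋ × 376 = 266 × 376 mm

266 × 376 mm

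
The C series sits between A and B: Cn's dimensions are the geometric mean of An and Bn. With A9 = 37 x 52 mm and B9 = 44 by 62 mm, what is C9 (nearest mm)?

Short side: √(37 · 44) = √1628 ≈ 40.3 → 40 mm
Long side: √(52 · 62) = √3224 ≈ 56.8 → 57 mm

40 × 57 mm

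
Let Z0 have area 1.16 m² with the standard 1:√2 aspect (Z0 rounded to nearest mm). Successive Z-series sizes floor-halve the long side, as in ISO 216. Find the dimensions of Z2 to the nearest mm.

Let Z0's short side be w mm. w · w√2 = 1.16 m² = 1,160,000 mm², so w ≈ 905.7 mm and w√2 ≈ 1280.8 mm → Z0 = 906 × 1281 mm.
Z1: ⌊1281/2⌋ × 906 = 640 × 906 mm
Z2: ⌊906/2⌋ × 640 = 453 × 640 mm

453 × 640 mm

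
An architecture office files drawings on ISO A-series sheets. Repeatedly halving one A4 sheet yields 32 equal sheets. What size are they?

32 = 2^5, so 5 halving steps.
A4 → A5 → … → A9 after 5 steps.

A9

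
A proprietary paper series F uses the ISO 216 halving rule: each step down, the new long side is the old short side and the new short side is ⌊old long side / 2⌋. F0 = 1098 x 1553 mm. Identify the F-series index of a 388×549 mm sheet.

F0: 1098 × 1553 mm
F1: 776 × 1098 mm
F2: 549 × 776 mm
F3: 388 × 549 mm
F4: 274 × 388 mm
→ matches F3.

F3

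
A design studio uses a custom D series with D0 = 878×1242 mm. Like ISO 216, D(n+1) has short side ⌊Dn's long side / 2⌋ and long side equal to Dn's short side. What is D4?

D1: ⌊1242/2⌋ × 878 = 621 × 878 mm
D2: ⌊878/2⌋ × 621 = 439 × 621 mm
D3: ⌊621/2⌋ × 439 = 310 × 439 mm
D4: ⌊439/2⌋ × 310 = 219 × 310 mm

219 × 310 mm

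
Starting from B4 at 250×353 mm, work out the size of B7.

B5: ⌊353/2⌋ × 250 = 176 × 250 mm
B6: ⌊250/2⌋ × 176 = 125 × 176 mm
B7: ⌊176/2⌋ × 125 = 88 × 125 mm

88 × 125 mm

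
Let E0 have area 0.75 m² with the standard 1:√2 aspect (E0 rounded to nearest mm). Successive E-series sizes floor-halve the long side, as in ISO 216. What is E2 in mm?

Let E0's short side be w mm. w · w√2 = 0.75 m² = 750,000 mm², so w ≈ 728.2 mm and w√2 ≈ 1029.9 mm → E0 = 728 × 1030 mm.
E1: ⌊1030/2⌋ × 728 = 515 × 728 mm
E2: ⌊728/2⌋ × 515 = 364 × 515 mm

364 × 515 mm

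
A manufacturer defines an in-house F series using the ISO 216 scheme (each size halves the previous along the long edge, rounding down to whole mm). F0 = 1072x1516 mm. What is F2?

F1: ⌊1516/2⌋ × 1072 = 758 × 1072 mm
F2: ⌊1072/2⌋ × 758 = 536 × 758 mm

536 × 758 mm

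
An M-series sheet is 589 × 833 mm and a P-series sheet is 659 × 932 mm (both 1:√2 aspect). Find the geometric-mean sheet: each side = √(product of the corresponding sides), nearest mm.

623 × 881 mm

Short side: √(589 · 659) = √388151 ≈ 623.0 → 623 mm
Long side: √(833 · 932) = √776356 ≈ 881.1 → 881 mm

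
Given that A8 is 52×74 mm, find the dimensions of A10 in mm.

A9: ⌊74/2⌋ × 52 = 37 × 52 mm
A10: ⌊52/2⌋ × 37 = 26 × 37 mm

26 × 37 mm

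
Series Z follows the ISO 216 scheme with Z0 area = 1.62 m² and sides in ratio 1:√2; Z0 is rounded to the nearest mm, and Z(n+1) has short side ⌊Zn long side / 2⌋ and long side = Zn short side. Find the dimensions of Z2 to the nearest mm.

Let Z0's short side be w mm. w · w√2 = 1.62 m² = 1,620,000 mm², so w ≈ 1070.3 mm and w√2 ≈ 1513.6 mm → Z0 = 1070 × 1514 mm.
Z1: ⌊1514/2⌋ × 1070 = 757 × 1070 mm
Z2: ⌊1070/2⌋ × 757 = 535 × 757 mm

535 × 757 mm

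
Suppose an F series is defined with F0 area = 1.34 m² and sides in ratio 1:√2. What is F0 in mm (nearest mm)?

Let the short side be w mm. Then w · w√2 = 1.34 m² = 1,340,000 mm².
w² = 1,340,000/√2, so w ≈ 973.4 mm; long side = w√2 ≈ 1376.6 mm.

973 × 1377 mm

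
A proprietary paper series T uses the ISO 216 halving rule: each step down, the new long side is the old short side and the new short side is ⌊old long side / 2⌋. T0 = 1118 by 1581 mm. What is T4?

T1: ⌊1581/2⌋ × 1118 = 790 × 1118 mm
T2: ⌊1118/2⌋ × 790 = 559 × 790 mm
T3: ⌊790/2⌋ × 559 = 395 × 559 mm
T4: ⌊559/2⌋ × 395 = 279 × 395 mm

279 × 395 mm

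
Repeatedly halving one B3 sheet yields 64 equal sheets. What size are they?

64 = 2^6, so 6 halving steps.
B3 → B4 → … → B9 after 6 steps.

B9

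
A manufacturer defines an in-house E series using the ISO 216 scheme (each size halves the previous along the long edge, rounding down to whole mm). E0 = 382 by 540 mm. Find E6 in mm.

47 × 67 mm

E1: ⌊540/2⌋ × 382 = 270 × 382 mm
E2: ⌊382/2⌋ × 270 = 191 × 270 mm
E3: ⌊270/2⌋ × 191 = 135 × 191 mm
E4: ⌊191/2⌋ × 135 = 95 × 135 mm
E5: ⌊135/2⌋ × 95 = 67 × 95 mm
E6: ⌊95/2⌋ × 67 = 47 × 67 mm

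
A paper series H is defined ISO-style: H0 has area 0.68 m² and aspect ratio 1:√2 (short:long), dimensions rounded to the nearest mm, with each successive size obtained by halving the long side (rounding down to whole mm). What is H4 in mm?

173 × 245 mm

Let H0's short side be w mm. w · w√2 = 0.68 m² = 680,000 mm², so w ≈ 693.4 mm and w√2 ≈ 980.6 mm → H0 = 693 × 981 mm.
H1: ⌊981/2⌋ × 693 = 490 × 693 mm
H2: ⌊693/2⌋ × 490 = 346 × 490 mm
H3: ⌊490/2⌋ × 346 = 245 × 346 mm
H4: ⌊346/2⌋ × 245 = 173 × 245 mm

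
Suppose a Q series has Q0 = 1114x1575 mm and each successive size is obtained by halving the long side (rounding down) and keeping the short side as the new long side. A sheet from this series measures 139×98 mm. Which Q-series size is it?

Q7

Q0: 1114 × 1575 mm
Q1: 787 × 1114 mm
Q2: 557 × 787 mm
Q3: 393 × 557 mm
Q4: 278 × 393 mm
Q5: 196 × 278 mm
Q6: 139 × 196 mm
Q7: 98 × 139 mm
Q8: 69 × 98 mm
→ matches Q7.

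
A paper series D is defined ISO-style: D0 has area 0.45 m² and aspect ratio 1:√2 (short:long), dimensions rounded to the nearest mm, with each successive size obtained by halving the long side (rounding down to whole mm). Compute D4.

141 × 199 mm

Let D0's short side be w mm. w · w√2 = 0.45 m² = 450,000 mm², so w ≈ 564.1 mm and w√2 ≈ 797.7 mm → D0 = 564 × 798 mm.
D1: ⌊798/2⌋ × 564 = 399 × 564 mm
D2: ⌊564/2⌋ × 399 = 282 × 399 mm
D3: ⌊399/2⌋ × 282 = 199 × 282 mm
D4: ⌊282/2⌋ × 199 = 141 × 199 mm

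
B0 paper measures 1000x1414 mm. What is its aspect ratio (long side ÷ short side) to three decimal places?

1414 / 1000 = 1.414
Matches √2 ≈ 1.414 — the ISO 216 defining ratio.

1.414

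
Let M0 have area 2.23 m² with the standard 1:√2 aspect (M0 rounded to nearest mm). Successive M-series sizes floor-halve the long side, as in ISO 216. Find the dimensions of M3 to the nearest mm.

Let M0's short side be w mm. w · w√2 = 2.23 m² = 2,230,000 mm², so w ≈ 1255.7 mm and w√2 ≈ 1775.9 mm → M0 = 1256 × 1776 mm.
M1: ⌊1776/2⌋ × 1256 = 888 × 1256 mm
M2: ⌊1256/2⌋ × 888 = 628 × 888 mm
M3: ⌊888/2⌋ × 628 = 444 × 628 mm

444 × 628 mm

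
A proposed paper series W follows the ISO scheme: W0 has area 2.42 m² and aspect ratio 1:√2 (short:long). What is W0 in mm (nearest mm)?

1308 × 1850 mm

Let the short side be w mm. Then w · w√2 = 2.42 m² = 2,420,000 mm².
w² = 2,420,000/√2, so w ≈ 1308.1 mm; long side = w√2 ≈ 1850.0 mm.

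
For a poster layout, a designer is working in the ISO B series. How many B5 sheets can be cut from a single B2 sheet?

Each ISO step halves the sheet: 1 × B2 → 2 × B3 → 4 × B4 → 8 × B5
From B2 to B5 is 3 halving steps: 2^3 = 8.

8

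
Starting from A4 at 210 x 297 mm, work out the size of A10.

A5: ⌊297/2⌋ × 210 = 148 × 210 mm
A6: ⌊210/2⌋ × 148 = 105 × 148 mm
A7: ⌊148/2⌋ × 105 = 74 × 105 mm
A8: ⌊105/2⌋ × 74 = 52 × 74 mm
A9: ⌊74/2⌋ × 52 = 37 × 52 mm
A10: ⌊52/2⌋ × 37 = 26 × 37 mm

26 × 37 mm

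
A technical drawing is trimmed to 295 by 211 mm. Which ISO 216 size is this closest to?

Aspect ratio 295/211 ≈ 1.398 (ISO target is √2 ≈ 1.414).
In the A-series (A0 area = 1 m²): A4 = 210 × 297 mm.
Off by 3 mm total — nearest standard size.

A4 (210 × 297 mm)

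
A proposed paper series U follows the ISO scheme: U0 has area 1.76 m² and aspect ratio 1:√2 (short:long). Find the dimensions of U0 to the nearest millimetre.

1116 × 1578 mm

Let the short side be w mm. Then w · w√2 = 1.76 m² = 1,760,000 mm².
w² = 1,760,000/√2, so w ≈ 1115.6 mm; long side = w√2 ≈ 1577.7 mm.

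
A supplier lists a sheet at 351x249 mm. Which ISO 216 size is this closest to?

B4 (250 × 353 mm)

Aspect ratio 351/249 ≈ 1.410 — close to the ISO √2 ≈ 1.414.
In the B-series (B0 = 1000 × 1414 mm): B4 = 250 × 353 mm.
Off by 3 mm total — nearest standard size.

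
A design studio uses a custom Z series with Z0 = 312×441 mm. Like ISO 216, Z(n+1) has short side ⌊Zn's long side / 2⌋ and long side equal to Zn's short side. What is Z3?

Z1 = 220 × 312 mm (from Z0 by 1 halving).
Z2: ⌊312/2⌋ × 220 = 156 × 220 mm
Z3: ⌊220/2⌋ × 156 = 110 × 156 mm

110 × 156 mm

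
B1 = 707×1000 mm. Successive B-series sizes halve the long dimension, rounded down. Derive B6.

125 × 176 mm

B2: ⌊1000/2⌋ × 707 = 500 × 707 mm
B3: ⌊707/2⌋ × 500 = 353 × 500 mm
B4: ⌊500/2⌋ × 353 = 250 × 353 mm
B5: ⌊353/2⌋ × 250 = 176 × 250 mm
B6: ⌊250/2⌋ × 176 = 125 × 176 mm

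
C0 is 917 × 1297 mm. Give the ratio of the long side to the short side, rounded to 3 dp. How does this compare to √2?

1.414

1297 / 917 = 1.414
Matches √2 ≈ 1.414 — the ISO 216 defining ratio.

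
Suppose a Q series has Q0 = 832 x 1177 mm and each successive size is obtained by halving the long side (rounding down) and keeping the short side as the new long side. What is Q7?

Q1 = 588 × 832 mm (from Q0 by 1 halving).
Q2: ⌊832/2⌋ × 588 = 416 × 588 mm
Q3: ⌊588/2⌋ × 416 = 294 × 416 mm
Q4: ⌊416/2⌋ × 294 = 208 × 294 mm
Q5: ⌊294/2⌋ × 208 = 147 × 208 mm
Q6: ⌊208/2⌋ × 147 = 104 × 147 mm
Q7: ⌊147/2⌋ × 104 = 73 × 104 mm

73 × 104 mm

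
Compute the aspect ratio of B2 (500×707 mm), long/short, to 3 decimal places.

707 / 500 = 1.414
Matches √2 ≈ 1.414 — the ISO 216 defining ratio.

1.414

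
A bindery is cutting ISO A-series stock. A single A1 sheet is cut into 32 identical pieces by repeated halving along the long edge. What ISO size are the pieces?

A6

32 = 2^5, so 5 halving steps.
A1 → A2 → … → A6 after 5 steps.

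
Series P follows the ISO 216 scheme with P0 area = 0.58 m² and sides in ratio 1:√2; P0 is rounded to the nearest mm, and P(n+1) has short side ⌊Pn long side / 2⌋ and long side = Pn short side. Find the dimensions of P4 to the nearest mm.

Let P0's short side be w mm. w · w√2 = 0.58 m² = 580,000 mm², so w ≈ 640.4 mm and w√2 ≈ 905.7 mm → P0 = 640 × 906 mm.
P1: ⌊906/2⌋ × 640 = 453 × 640 mm
P2: ⌊640/2⌋ × 453 = 320 × 453 mm
P3: ⌊453/2⌋ × 320 = 226 × 320 mm
P4: ⌊320/2⌋ × 226 = 160 × 226 mm

160 × 226 mm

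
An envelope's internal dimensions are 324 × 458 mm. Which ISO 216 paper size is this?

C3 (324 × 458 mm)

Aspect ratio 458/324 ≈ 1.414 — close to the ISO √2 ≈ 1.414.
In the C-series (envelope sizes, between A and B): C3 = 324 × 458 mm.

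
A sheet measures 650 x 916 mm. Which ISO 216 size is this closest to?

C1 (648 × 917 mm)

Aspect ratio 916/650 ≈ 1.409 — close to the ISO √2 ≈ 1.414.
In the C-series (envelope sizes, between A and B): C1 = 648 × 917 mm.
Off by 3 mm total — nearest standard size.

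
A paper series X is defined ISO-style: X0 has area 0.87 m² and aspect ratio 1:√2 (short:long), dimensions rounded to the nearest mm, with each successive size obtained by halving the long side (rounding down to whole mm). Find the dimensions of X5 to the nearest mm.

Let X0's short side be w mm. w · w√2 = 0.87 m² = 870,000 mm², so w ≈ 784.3 mm and w√2 ≈ 1109.2 mm → X0 = 784 × 1109 mm.
X1: ⌊1109/2⌋ × 784 = 554 × 784 mm
X2: ⌊784/2⌋ × 554 = 392 × 554 mm
X3: ⌊554/2⌋ × 392 = 277 × 392 mm
X4: ⌊392/2⌋ × 277 = 196 × 277 mm
X5: ⌊277/2⌋ × 196 = 138 × 196 mm

138 × 196 mm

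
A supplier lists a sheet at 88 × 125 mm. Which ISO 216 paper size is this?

Aspect ratio 125/88 ≈ 1.420 — close to the ISO √2 ≈ 1.414.
In the B-series (B0 = 1000 × 1414 mm): B7 = 88 × 125 mm.

B7 (88 × 125 mm)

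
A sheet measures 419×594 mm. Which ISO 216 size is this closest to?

Aspect ratio 594/419 ≈ 1.418 — close to the ISO √2 ≈ 1.414.
In the A-series (A0 area = 1 m²): A2 = 420 × 594 mm.
Off by 1 mm total — nearest standard size.

A2 (420 × 594 mm)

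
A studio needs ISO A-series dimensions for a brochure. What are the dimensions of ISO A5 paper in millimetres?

148 × 210 mm

A0 = 841 × 1189 mm (A0 has area 1 m², aspect 1:√2).
A1: ⌊1189/2⌋ × 841 = 594 × 841 mm
A2: ⌊841/2⌋ × 594 = 420 × 594 mm
A3: ⌊594/2⌋ × 420 = 297 × 420 mm
A4: ⌊420/2⌋ × 297 = 210 × 297 mm
A5: ⌊297/2⌋ × 210 = 148 × 210 mm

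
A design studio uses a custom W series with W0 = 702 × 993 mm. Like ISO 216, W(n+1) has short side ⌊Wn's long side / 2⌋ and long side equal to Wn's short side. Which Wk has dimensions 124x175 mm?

W0: 702 × 993 mm
W1: 496 × 702 mm
W2: 351 × 496 mm
W3: 248 × 351 mm
W4: 175 × 248 mm
W5: 124 × 175 mm
W6: 87 × 124 mm
→ matches W5.

W5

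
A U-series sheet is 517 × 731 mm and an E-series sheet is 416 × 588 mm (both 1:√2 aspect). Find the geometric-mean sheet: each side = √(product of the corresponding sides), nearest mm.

Short side: √(517 · 416) = √215072 ≈ 463.8 → 464 mm
Long side: √(731 · 588) = √429828 ≈ 655.6 → 656 mm

464 × 656 mm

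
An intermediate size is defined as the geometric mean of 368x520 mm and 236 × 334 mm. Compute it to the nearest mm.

Short side: √(368 · 236) = √86848 ≈ 294.7 → 295 mm
Long side: √(520 · 334) = √173680 ≈ 416.7 → 417 mm

295 × 417 mm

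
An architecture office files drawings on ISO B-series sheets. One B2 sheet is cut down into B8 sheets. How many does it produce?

B2 = 500 × 707 mm; B8 = 62 × 88 mm.
Each halving step doubles the count; 6 steps from B2 to B8.
2^6 = 64.

64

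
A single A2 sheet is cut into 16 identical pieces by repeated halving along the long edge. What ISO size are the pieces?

A6

16 = 2^4, so 4 halving steps.
A2 → A3 → … → A6 after 4 steps.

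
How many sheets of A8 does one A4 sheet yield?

A4 = 210 × 297 mm; A8 = 52 × 74 mm.
Each halving step doubles the count; 4 steps from A4 to A8.
2^4 = 16.

16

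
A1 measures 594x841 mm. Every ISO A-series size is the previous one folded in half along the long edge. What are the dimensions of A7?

A2: ⌊841/2⌋ × 594 = 420 × 594 mm
A3: ⌊594/2⌋ × 420 = 297 × 420 mm
A4: ⌊420/2⌋ × 297 = 210 × 297 mm
A5: ⌊297/2⌋ × 210 = 148 × 210 mm
A6: ⌊210/2⌋ × 148 = 105 × 148 mm
A7: ⌊148/2⌋ × 105 = 74 × 105 mm

74 × 105 mm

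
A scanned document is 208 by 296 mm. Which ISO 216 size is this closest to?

Aspect ratio 296/208 ≈ 1.423 — close to the ISO √2 ≈ 1.414.
In the A-series (A0 area = 1 m²): A4 = 210 × 297 mm.
Off by 3 mm total — nearest standard size.

A4 (210 × 297 mm)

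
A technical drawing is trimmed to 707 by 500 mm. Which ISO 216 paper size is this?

Aspect ratio 707/500 ≈ 1.414 — close to the ISO √2 ≈ 1.414.
In the B-series (B0 = 1000 × 1414 mm): B2 = 500 × 707 mm.

B2 (500 × 707 mm)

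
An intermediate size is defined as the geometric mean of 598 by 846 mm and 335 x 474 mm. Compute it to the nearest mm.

Short side: √(598 · 335) = √200330 ≈ 447.6 → 448 mm
Long side: √(846 · 474) = √401004 ≈ 633.2 → 633 mm

448 × 633 mm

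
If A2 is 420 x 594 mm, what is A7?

74 × 105 mm

A3: ⌊594/2⌋ × 420 = 297 × 420 mm
A4: ⌊420/2⌋ × 297 = 210 × 297 mm
A5: ⌊297/2⌋ × 210 = 148 × 210 mm
A6: ⌊210/2⌋ × 148 = 105 × 148 mm
A7: ⌊148/2⌋ × 105 = 74 × 105 mm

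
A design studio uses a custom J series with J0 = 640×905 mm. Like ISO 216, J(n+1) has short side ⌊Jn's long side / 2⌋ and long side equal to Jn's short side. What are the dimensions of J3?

J1: ⌊905/2⌋ × 640 = 452 × 640 mm
J2: ⌊640/2⌋ × 452 = 320 × 452 mm
J3: ⌊452/2⌋ × 320 = 226 × 320 mm

226 × 320 mm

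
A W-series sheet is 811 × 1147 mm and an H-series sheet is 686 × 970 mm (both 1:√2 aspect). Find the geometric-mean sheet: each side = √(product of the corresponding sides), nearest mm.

746 × 1055 mm

Short side: √(811 · 686) = √556346 ≈ 745.9 → 746 mm
Long side: √(1147 · 970) = √1112590 ≈ 1054.8 → 1055 mm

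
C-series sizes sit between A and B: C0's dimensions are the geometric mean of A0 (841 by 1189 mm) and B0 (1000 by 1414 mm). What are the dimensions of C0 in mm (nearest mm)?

Short: √(841 · 1000) = √841000 ≈ 917.1 mm.
Long: √(1189 · 1414) = √1681246 ≈ 1296.6 mm.

917 × 1297 mm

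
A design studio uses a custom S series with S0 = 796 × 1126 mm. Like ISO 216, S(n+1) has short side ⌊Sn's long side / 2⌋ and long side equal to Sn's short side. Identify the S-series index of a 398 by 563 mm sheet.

S2

S0: 796 × 1126 mm
S1: 563 × 796 mm
S2: 398 × 563 mm
S3: 281 × 398 mm
→ matches S2.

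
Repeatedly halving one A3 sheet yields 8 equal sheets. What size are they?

A6

8 = 2^3, so 3 halving steps.
A3 → A4 → … → A6 after 3 steps.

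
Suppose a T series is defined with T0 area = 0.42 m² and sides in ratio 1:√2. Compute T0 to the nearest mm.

Let the short side be w mm. Then w · w√2 = 0.42 m² = 420,000 mm².
w² = 420,000/√2, so w ≈ 545.0 mm; long side = w√2 ≈ 770.7 mm.

545 × 771 mm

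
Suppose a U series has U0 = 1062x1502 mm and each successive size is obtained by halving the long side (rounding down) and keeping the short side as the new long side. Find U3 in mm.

U1: ⌊1502/2⌋ × 1062 = 751 × 1062 mm
U2: ⌊1062/2⌋ × 751 = 531 × 751 mm
U3: ⌊751/2⌋ × 531 = 375 × 531 mm

375 × 531 mm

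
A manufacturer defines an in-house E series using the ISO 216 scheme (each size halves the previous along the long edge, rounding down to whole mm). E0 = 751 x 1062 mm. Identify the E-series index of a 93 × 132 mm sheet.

E0: 751 × 1062 mm
E1: 531 × 751 mm
E2: 375 × 531 mm
E3: 265 × 375 mm
E4: 187 × 265 mm
E5: 132 × 187 mm
E6: 93 × 132 mm
E7: 66 × 93 mm
→ matches E6.

E6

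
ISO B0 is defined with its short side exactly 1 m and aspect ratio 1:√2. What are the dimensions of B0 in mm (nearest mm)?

Short side = 1000 mm; long side = 1000√2 ≈ 1414.2 mm.

1000 × 1414 mm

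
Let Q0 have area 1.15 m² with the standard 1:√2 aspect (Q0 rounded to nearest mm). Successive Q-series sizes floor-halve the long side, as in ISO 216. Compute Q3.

318 × 451 mm

Let Q0's short side be w mm. w · w√2 = 1.15 m² = 1,150,000 mm², so w ≈ 901.8 mm and w√2 ≈ 1275.3 mm → Q0 = 902 × 1275 mm.
Q1: ⌊1275/2⌋ × 902 = 637 × 902 mm
Q2: ⌊902/2⌋ × 637 = 451 × 637 mm
Q3: ⌊637/2⌋ × 451 = 318 × 451 mm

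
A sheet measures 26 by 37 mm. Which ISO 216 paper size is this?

Aspect ratio 37/26 ≈ 1.423 — close to the ISO √2 ≈ 1.414.
In the A-series (A0 area = 1 m²): A10 = 26 × 37 mm.

A10 (26 × 37 mm)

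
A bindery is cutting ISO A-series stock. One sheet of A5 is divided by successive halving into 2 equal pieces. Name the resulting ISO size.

2 = 2^1, so 1 halving step.
A5 → A6 → … → A6 after 1 step.

A6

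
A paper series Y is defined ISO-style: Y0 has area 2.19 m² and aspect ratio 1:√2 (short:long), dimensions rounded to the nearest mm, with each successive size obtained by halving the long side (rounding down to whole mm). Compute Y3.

440 × 622 mm

Let Y0's short side be w mm. w · w√2 = 2.19 m² = 2,190,000 mm², so w ≈ 1244.4 mm and w√2 ≈ 1759.9 mm → Y0 = 1244 × 1760 mm.
Y1: ⌊1760/2⌋ × 1244 = 880 × 1244 mm
Y2: ⌊1244/2⌋ × 880 = 622 × 880 mm
Y3: ⌊880/2⌋ × 622 = 440 × 622 mm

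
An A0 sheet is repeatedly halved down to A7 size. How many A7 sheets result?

Each ISO step halves the sheet: 1 × A0 → 2 × A1 → 4 × A2 → 8 × A3 → …
From A0 to A7 is 7 halving steps: 2^7 = 128.

128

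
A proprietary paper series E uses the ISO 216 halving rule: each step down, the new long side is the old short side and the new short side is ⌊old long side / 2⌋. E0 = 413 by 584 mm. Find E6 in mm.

51 × 73 mm

E1: ⌊584/2⌋ × 413 = 292 × 413 mm
E2: ⌊413/2⌋ × 292 = 206 × 292 mm
E3: ⌊292/2⌋ × 206 = 146 × 206 mm
E4: ⌊206/2⌋ × 146 = 103 × 146 mm
E5: ⌊146/2⌋ × 103 = 73 × 103 mm
E6: ⌊103/2⌋ × 73 = 51 × 73 mm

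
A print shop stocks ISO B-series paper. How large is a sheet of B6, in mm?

B0 = 1000 × 1414 mm (B0 has a 1000 mm short side, aspect 1:√2).
B1: ⌊1414/2⌋ × 1000 = 707 × 1000 mm
B2: ⌊1000/2⌋ × 707 = 500 × 707 mm
B3: ⌊707/2⌋ × 500 = 353 × 500 mm
B4: ⌊500/2⌋ × 353 = 250 × 353 mm
B5: ⌊353/2⌋ × 250 = 176 × 250 mm
B6: ⌊250/2⌋ × 176 = 125 × 176 mm

125 × 176 mm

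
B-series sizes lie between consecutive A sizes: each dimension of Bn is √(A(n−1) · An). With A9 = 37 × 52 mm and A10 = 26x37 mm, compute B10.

31 × 44 mm

Short side: √(37 · 26) = √962 ≈ 31.0 → 31 mm
Long side: √(52 · 37) = √1924 ≈ 43.9 → 44 mm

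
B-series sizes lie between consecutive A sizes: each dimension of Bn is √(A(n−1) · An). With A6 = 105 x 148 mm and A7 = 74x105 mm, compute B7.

88 × 125 mm

Short side: √(105 · 74) = √7770 ≈ 88.1 → 88 mm
Long side: √(148 · 105) = √15540 ≈ 124.7 → 125 mm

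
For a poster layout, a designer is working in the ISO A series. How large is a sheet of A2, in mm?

420 × 594 mm

A0 = 841 × 1189 mm (A0 has area 1 m², aspect 1:√2).
A1: ⌊1189/2⌋ × 841 = 594 × 841 mm
A2: ⌊841/2⌋ × 594 = 420 × 594 mm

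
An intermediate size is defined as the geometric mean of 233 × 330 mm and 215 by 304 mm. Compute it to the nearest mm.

Short side: √(233 · 215) = √50095 ≈ 223.8 → 224 mm
Long side: √(330 · 304) = √100320 ≈ 316.7 → 317 mm

224 × 317 mm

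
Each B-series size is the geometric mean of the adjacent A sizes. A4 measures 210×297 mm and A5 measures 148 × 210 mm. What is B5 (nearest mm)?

Short side: √(210 · 148) = √31080 ≈ 176.3 → 176 mm
Long side: √(297 · 210) = √62370 ≈ 249.7 → 250 mm

176 × 250 mm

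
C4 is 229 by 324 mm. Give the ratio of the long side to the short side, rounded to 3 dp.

324 / 229 = 1.415
Matches √2 ≈ 1.414 — the ISO 216 defining ratio.

1.415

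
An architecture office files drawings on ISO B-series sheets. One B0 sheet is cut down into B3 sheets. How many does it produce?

8

Each ISO step halves the sheet: 1 × B0 → 2 × B1 → 4 × B2 → 8 × B3
From B0 to B3 is 3 halving steps: 2^3 = 8.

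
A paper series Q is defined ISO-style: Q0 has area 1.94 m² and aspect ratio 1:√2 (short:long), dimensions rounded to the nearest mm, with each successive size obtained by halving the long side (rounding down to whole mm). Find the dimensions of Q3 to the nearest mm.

414 × 585 mm

Let Q0's short side be w mm. w · w√2 = 1.94 m² = 1,940,000 mm², so w ≈ 1171.2 mm and w√2 ≈ 1656.4 mm → Q0 = 1171 × 1656 mm.
Q1: ⌊1656/2⌋ × 1171 = 828 × 1171 mm
Q2: ⌊1171/2⌋ × 828 = 585 × 828 mm
Q3: ⌊828/2⌋ × 585 = 414 × 585 mm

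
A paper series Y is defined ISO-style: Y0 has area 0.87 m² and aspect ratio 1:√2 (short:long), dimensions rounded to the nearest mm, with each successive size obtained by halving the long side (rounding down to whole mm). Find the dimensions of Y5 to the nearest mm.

Let Y0's short side be w mm. w · w√2 = 0.87 m² = 870,000 mm², so w ≈ 784.3 mm and w√2 ≈ 1109.2 mm → Y0 = 784 × 1109 mm.
Y1: ⌊1109/2⌋ × 784 = 554 × 784 mm
Y2: ⌊784/2⌋ × 554 = 392 × 554 mm
Y3: ⌊554/2⌋ × 392 = 277 × 392 mm
Y4: ⌊392/2⌋ × 277 = 196 × 277 mm
Y5: ⌊277/2⌋ × 196 = 138 × 196 mm

138 × 196 mm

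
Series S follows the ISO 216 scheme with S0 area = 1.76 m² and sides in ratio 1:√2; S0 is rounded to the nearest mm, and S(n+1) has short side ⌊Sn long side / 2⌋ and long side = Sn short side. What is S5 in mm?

Let S0's short side be w mm. w · w√2 = 1.76 m² = 1,760,000 mm², so w ≈ 1115.6 mm and w√2 ≈ 1577.7 mm → S0 = 1116 × 1578 mm.
S1: ⌊1578/2⌋ × 1116 = 789 × 1116 mm
S2: ⌊1116/2⌋ × 789 = 558 × 789 mm
S3: ⌊789/2⌋ × 558 = 394 × 558 mm
S4: ⌊558/2⌋ × 394 = 279 × 394 mm
S5: ⌊394/2⌋ × 279 = 197 × 279 mm

197 × 279 mm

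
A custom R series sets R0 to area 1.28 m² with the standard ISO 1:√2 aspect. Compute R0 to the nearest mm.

Let the short side be w mm. Then w · w√2 = 1.28 m² = 1,280,000 mm².
w² = 1,280,000/√2, so w ≈ 951.4 mm; long side = w√2 ≈ 1345.4 mm.

951 × 1345 mm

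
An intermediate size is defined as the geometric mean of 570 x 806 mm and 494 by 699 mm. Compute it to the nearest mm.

Short side: √(570 · 494) = √281580 ≈ 530.6 → 531 mm
Long side: √(806 · 699) = √563394 ≈ 750.6 → 751 mm

531 × 751 mm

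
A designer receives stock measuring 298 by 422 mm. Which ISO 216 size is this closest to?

Aspect ratio 422/298 ≈ 1.416 — close to the ISO √2 ≈ 1.414.
In the A-series (A0 area = 1 m²): A3 = 297 × 420 mm.
Off by 3 mm total — nearest standard size.

A3 (297 × 420 mm)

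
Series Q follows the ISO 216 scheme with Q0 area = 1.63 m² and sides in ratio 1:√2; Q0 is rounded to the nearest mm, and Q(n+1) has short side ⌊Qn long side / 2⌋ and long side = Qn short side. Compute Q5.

Let Q0's short side be w mm. w · w√2 = 1.63 m² = 1,630,000 mm², so w ≈ 1073.6 mm and w√2 ≈ 1518.3 mm → Q0 = 1074 × 1518 mm.
Q1: ⌊1518/2⌋ × 1074 = 759 × 1074 mm
Q2: ⌊1074/2⌋ × 759 = 537 × 759 mm
Q3: ⌊759/2⌋ × 537 = 379 × 537 mm
Q4: ⌊537/2⌋ × 379 = 268 × 379 mm
Q5: ⌊379/2⌋ × 268 = 189 × 268 mm

189 × 268 mm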